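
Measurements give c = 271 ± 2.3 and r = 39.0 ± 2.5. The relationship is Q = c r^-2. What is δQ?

0.0229

Each factor contributes (exponent × relative error)² to (δQ/Q)²:
  (1·δc/c)² = (1×0.00849)² = 7.2e-05;  (-2·δr/r)² = (-2×0.0641)² = 0.0164
δQ/Q = √(0.0165) = 0.128
Q = 0.178, so δQ = 0.128 × 0.178 = 0.0229.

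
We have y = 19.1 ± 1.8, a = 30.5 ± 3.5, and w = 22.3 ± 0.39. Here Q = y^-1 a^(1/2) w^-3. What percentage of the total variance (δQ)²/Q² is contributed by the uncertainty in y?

59.5%

(δQ/Q)² = (-1·δy/y)² + (½·δa/a)² + (-3·δw/w)²
  y term: (-1×0.0942)² = 0.00888
  a term: (0.5×0.115)² = 0.00329
  w term: (-3×0.0175)² = 0.00275
Total = 0.0149. Share from y = 0.00888/0.0149 = 0.595.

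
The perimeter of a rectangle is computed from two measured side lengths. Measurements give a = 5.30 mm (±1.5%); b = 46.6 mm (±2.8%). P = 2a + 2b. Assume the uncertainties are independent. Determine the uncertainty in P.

Sums and differences: (δP)² = Σ (cᵢ δxᵢ)².
  (2·δa)² = 0.0253;  (2·δb)² = 6.81
δP = √(6.84) = 2.61 mm

2.61 mm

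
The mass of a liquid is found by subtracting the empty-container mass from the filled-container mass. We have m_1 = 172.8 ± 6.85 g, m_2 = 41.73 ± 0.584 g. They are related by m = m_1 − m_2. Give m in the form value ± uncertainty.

Each term contributes (cᵢ δxᵢ)² to (δm)²:
  (δm_1)² = 46.9;  (δm_2)² = 0.341
δm = √(47.3) = 6.87 g
m = 131.1 g.

131.1 ± 6.87 g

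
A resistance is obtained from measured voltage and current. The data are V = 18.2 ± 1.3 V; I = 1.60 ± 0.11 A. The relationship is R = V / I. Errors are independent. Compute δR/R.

0.0991

Relative error in a monomial: (δR/R)² = Σ (nᵢ · δxᵢ/xᵢ)².
  (1·δV/V)² = (1×0.0714)² = 0.00510;  (-1·δI/I)² = (-1×0.0687)² = 0.00473
δR/R = √(0.00983) = 0.0991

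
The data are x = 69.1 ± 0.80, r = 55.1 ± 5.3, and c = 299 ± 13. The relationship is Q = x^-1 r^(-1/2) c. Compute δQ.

Q is a product of powers, so relative uncertainties combine in quadrature:
  (-1·δx/x)² = (-1×0.0116)² = 0.000134;  (−½·δr/r)² = (-0.5×0.0962)² = 0.00231;  (1·δc/c)² = (1×0.0435)² = 0.00189
δQ/Q = √(0.00434) = 0.0659
Q = 0.583, so δQ = 0.0659 × 0.583 = 0.0384.

0.0384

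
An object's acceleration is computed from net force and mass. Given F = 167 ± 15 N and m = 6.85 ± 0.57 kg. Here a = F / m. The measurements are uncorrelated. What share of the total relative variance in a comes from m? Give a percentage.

(δa/a)² = (1·δF/F)² + (-1·δm/m)²
  F term: (1×0.0898)² = 0.00807
  m term: (-1×0.0832)² = 0.00692
Total = 0.0150. Share from m = 0.00692/0.0150 = 0.462.

46.2%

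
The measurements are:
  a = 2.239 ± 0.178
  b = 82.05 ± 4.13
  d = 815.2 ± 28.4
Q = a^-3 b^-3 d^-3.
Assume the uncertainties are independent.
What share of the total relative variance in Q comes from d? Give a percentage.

12.1%

(δQ/Q)² = (-3·δa/a)² + (-3·δb/b)² + (-3·δd/d)²
  a term: (-3×0.0795)² = 0.0569
  b term: (-3×0.0503)² = 0.0228
  d term: (-3×0.0348)² = 0.0109
Total = 0.0906. Share from d = 0.0109/0.0906 = 0.121.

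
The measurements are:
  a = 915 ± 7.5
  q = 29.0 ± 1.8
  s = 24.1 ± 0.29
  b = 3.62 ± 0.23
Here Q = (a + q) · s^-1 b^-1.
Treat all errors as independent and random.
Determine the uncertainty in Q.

Let u = a + q = 944. δu = √(δa² + δq²) = √(56.2 + 3.24) = 7.71, so δu/u = 0.00817.
Q is then a monomial in u, s, b:
δQ/Q = √((δu/u)² + (-1·δs/s)² + (-1·δb/b)²) = √(6.68e-05 + 0.000145 + 0.00404) = 0.0652
Q = 10.8, so δQ = 0.0652 × 10.8 = 0.705.

0.705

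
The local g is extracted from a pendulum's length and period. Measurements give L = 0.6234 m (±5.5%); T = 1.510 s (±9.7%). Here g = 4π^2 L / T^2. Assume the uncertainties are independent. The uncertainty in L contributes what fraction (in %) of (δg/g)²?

7.44%

(δg/g)² = (1·δL/L)² + (-2·δT/T)²
  L term: (1×0.0550)² = 0.00302
  T term: (-2×0.0970)² = 0.0376
Total = 0.0407. Share from L = 0.00302/0.0407 = 0.0744.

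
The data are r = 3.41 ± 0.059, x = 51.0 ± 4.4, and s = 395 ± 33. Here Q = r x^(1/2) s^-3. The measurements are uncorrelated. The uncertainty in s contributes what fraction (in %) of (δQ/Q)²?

(δQ/Q)² = (1·δr/r)² + (½·δx/x)² + (-3·δs/s)²
  r term: (1×0.0173)² = 0.000299
  x term: (0.5×0.0863)² = 0.00186
  s term: (-3×0.0835)² = 0.0628
Total = 0.0650. Share from s = 0.0628/0.0650 = 0.967.

96.7%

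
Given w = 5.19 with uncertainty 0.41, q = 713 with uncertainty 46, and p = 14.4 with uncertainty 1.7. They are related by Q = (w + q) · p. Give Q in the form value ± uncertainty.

Let u = w + q = 718. δu = √(δw² + δq²) = √(0.168 + 2120) = 46.0, so δu/u = 0.0641.
Q is then a monomial in u, p:
δQ/Q = √((δu/u)² + (1·δp/p)²) = √(0.00410 + 0.0139) = 0.134
Q = 10300, so δQ = 0.134 × 10300 = 1390.

10300 ± 1390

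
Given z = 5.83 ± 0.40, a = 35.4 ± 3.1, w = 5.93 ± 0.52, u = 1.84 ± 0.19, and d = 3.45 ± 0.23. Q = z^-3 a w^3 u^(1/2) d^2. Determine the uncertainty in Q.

Since Q is a product/quotient, work with relative uncertainties:
  (-3·δz/z)² = (-3×0.0686)² = 0.0424;  (1·δa/a)² = (1×0.0876)² = 0.00767;  (3·δw/w)² = (3×0.0877)² = 0.0692;  (½·δu/u)² = (0.5×0.103)² = 0.00267;  (2·δd/d)² = (2×0.0667)² = 0.0178
δQ/Q = √(0.140) = 0.374
Q = 601, so δQ = 0.374 × 601 = 225.

225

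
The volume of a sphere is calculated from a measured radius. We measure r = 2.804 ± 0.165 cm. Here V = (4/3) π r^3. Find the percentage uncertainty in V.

For a monomial V ∝ r^3, fractional errors add in quadrature:
  (3·δr/r)² = (3×0.0588)² = 0.0312
δV/V = √(0.0312) = 0.177

17.7%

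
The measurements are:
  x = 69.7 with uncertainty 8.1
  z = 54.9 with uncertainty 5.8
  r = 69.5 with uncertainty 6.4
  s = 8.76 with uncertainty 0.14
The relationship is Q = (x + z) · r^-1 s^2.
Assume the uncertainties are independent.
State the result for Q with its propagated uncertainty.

Let u = x + z = 125. δu = √(δx² + δz²) = √(65.6 + 33.6) = 9.96, so δu/u = 0.0800.
Q is then a monomial in u, r, s:
δQ/Q = √((δu/u)² + (-1·δr/r)² + (2·δs/s)²) = √(0.00639 + 0.00848 + 0.00102) = 0.126
Q = 138, so δQ = 0.126 × 138 = 17.3.

138 ± 17.3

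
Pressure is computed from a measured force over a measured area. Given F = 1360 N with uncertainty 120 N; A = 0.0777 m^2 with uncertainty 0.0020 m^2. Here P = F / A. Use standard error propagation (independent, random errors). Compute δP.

For a monomial P ∝ F, A^-1, fractional errors add in quadrature:
  (1·δF/F)² = (1×0.0882)² = 0.00779;  (-1·δA/A)² = (-1×0.0257)² = 0.000663
δP/P = √(0.00845) = 0.0919
P = 17500 Pa, so δP = 0.0919 × 17500 = 1610 Pa.

1610 Pa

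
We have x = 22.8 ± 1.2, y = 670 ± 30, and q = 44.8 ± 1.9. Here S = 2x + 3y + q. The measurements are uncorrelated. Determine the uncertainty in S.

S is a linear combination, so absolute uncertainties add in quadrature:
  (2·δx)² = 5.76;  (3·δy)² = 8100;  (δq)² = 3.61
δS = √(8110) = 90.1

90.1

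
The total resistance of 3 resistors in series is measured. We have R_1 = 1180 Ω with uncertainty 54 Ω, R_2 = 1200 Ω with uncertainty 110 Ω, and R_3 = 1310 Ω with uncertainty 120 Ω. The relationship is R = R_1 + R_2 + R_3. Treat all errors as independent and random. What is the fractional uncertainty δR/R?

0.0465

R is a linear combination, so absolute uncertainties add in quadrature:
  (δR_1)² = 2920;  (δR_2)² = 12100;  (δR_3)² = 14400
δR = √(29400) = 172 Ω
R = 3690 Ω, so δR/R = 172/3690 = 0.0465.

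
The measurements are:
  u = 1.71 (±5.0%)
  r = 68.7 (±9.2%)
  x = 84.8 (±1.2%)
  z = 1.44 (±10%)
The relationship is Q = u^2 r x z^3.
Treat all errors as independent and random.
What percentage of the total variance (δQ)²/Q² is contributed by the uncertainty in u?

(δQ/Q)² = (2·δu/u)² + (1·δr/r)² + (1·δx/x)² + (3·δz/z)²
  u term: (2×0.0500)² = 0.0100
  r term: (1×0.0920)² = 0.00846
  x term: (1×0.0120)² = 0.000144
  z term: (3×0.100)² = 0.0900
Total = 0.109. Share from u = 0.0100/0.109 = 0.0921.

9.21%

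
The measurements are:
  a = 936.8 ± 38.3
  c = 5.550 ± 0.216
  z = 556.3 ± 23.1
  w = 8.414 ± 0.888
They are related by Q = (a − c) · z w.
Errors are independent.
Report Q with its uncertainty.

(4.359 ± 0.526) × 10^6

Let u = a − c = 931.2. δu = √(δa² + δc²) = √(1470 + 0.0467) = 38.3, so δu/u = 0.0411.
Q is then a monomial in u, z, w:
δQ/Q = √((δu/u)² + (1·δz/z)² + (1·δw/w)²) = √(0.00169 + 0.00172 + 0.0111) = 0.121
Q = 4.359e+06, so δQ = 0.121 × 4.359e+06 = 5.26e+05.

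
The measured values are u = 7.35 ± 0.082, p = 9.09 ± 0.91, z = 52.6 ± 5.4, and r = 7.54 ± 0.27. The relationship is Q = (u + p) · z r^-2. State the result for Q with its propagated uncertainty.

15.2 ± 2.08

Let w = u + p = 16.4. δw = √(δu² + δp²) = √(0.00672 + 0.828) = 0.914, so δw/w = 0.0556.
Q is then a monomial in w, z, r:
δQ/Q = √((δw/w)² + (1·δz/z)² + (-2·δr/r)²) = √(0.00309 + 0.0105 + 0.00513) = 0.137
Q = 15.2, so δQ = 0.137 × 15.2 = 2.08.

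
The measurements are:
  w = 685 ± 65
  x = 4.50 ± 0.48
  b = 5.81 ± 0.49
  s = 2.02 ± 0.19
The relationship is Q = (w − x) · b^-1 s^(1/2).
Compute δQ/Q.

0.136

Let u = w − x = 680. δu = √(δw² + δx²) = √(4220 + 0.230) = 65.0, so δu/u = 0.0955.
Q is then a monomial in u, b, s:
δQ/Q = √((δu/u)² + (-1·δb/b)² + (½·δs/s)²) = √(0.00912 + 0.00711 + 0.00221) = 0.136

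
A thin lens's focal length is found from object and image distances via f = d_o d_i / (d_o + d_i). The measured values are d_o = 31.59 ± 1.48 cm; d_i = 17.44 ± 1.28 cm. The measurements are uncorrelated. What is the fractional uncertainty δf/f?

0.0501

∂f/∂d_o = (d_i/(d_o+d_i))² = 0.127;  ∂f/∂d_i = (d_o/(d_o+d_i))² = 0.415
δf = √((∂f/∂d_o · δd_o)² + (∂f/∂d_i · δd_i)²) = √(0.0351 + 0.282) = 0.563 cm
f = 11.24 cm, so δf/f = 0.563/11.24 = 0.0501.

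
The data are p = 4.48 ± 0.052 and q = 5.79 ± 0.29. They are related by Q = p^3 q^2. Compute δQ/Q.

Since Q is a product/quotient, work with relative uncertainties:
  (3·δp/p)² = (3×0.0116)² = 0.00121;  (2·δq/q)² = (2×0.0501)² = 0.0100
δQ/Q = √(0.0112) = 0.106

0.106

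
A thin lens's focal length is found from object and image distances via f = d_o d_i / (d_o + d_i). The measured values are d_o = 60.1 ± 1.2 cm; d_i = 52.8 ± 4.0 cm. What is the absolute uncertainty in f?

1.16 cm

∂f/∂d_o = (d_i/(d_o+d_i))² = 0.219;  ∂f/∂d_i = (d_o/(d_o+d_i))² = 0.283
δf = √((∂f/∂d_o · δd_o)² + (∂f/∂d_i · δd_i)²) = √(0.0689 + 1.28) = 1.16 cm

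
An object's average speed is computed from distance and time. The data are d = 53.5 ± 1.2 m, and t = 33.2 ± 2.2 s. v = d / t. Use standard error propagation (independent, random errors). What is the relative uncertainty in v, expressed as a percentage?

Since v is a product/quotient, work with relative uncertainties:
  (1·δd/d)² = (1×0.0224)² = 0.000503;  (-1·δt/t)² = (-1×0.0663)² = 0.00439
δv/v = √(0.00489) = 0.0700

7.00%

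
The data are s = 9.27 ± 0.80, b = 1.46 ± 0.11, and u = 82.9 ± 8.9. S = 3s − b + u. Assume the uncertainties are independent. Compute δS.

Sums and differences: (δS)² = Σ (cᵢ δxᵢ)².
  (3·δs)² = 5.76;  (δb)² = 0.0121;  (δu)² = 79.2
δS = √(85.0) = 9.22

9.22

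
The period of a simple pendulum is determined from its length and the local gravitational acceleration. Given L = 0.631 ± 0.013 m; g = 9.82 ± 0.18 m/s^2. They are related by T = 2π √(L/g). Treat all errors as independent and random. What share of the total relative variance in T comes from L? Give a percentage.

55.8%

(δT/T)² = (½·δL/L)² + (−½·δg/g)²
  L term: (0.5×0.0206)² = 0.000106
  g term: (-0.5×0.0183)² = 8.4e-05
Total = 0.000190. Share from L = 0.000106/0.000190 = 0.558.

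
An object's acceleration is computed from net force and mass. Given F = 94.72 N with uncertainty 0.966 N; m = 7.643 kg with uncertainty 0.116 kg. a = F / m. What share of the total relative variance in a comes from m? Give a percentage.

68.9%

(δa/a)² = (1·δF/F)² + (-1·δm/m)²
  F term: (1×0.0102)² = 0.000104
  m term: (-1×0.0152)² = 0.000230
Total = 0.000334. Share from m = 0.000230/0.000334 = 0.689.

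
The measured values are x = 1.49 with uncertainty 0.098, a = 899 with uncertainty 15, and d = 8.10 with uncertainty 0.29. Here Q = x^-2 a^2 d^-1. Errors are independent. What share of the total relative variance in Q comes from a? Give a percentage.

5.65%

(δQ/Q)² = (-2·δx/x)² + (2·δa/a)² + (-1·δd/d)²
  x term: (-2×0.0658)² = 0.0173
  a term: (2×0.0167)² = 0.00111
  d term: (-1×0.0358)² = 0.00128
Total = 0.0197. Share from a = 0.00111/0.0197 = 0.0565.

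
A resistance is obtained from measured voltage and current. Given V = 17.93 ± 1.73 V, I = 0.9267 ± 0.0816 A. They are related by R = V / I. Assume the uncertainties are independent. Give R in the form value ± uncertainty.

Relative error in a monomial: (δR/R)² = Σ (nᵢ · δxᵢ/xᵢ)².
  (1·δV/V)² = (1×0.0965)² = 0.00931;  (-1·δI/I)² = (-1×0.0881)² = 0.00775
δR/R = √(0.0171) = 0.131
R = 19.35 Ω, so δR = 0.131 × 19.35 = 2.53 Ω.

19.35 ± 2.53 Ω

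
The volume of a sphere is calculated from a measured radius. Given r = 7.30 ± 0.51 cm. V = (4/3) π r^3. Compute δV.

342 cm^3

Each factor contributes (exponent × relative error)² to (δV/V)²:
  (3·δr/r)² = (3×0.0699)² = 0.0439
δV/V = √(0.0439) = 0.210
V = 1630 cm^3, so δV = 0.210 × 1630 = 342 cm^3.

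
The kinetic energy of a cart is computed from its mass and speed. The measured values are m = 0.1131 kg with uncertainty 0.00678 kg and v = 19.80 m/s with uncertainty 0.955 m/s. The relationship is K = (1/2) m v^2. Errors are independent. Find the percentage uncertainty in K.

11.4%

Products/powers → add relative errors in quadrature, weighted by exponent:
  (1·δm/m)² = (1×0.0599)² = 0.00359;  (2·δv/v)² = (2×0.0482)² = 0.00931
δK/K = √(0.0129) = 0.114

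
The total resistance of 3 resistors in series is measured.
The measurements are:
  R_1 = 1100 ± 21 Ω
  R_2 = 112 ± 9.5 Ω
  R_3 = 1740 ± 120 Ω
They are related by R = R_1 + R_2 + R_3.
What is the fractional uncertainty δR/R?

0.0414

Sums and differences: (δR)² = Σ (cᵢ δxᵢ)².
  (δR_1)² = 441;  (δR_2)² = 90.2;  (δR_3)² = 14400
δR = √(14900) = 122 Ω
R = 2950 Ω, so δR/R = 122/2950 = 0.0414.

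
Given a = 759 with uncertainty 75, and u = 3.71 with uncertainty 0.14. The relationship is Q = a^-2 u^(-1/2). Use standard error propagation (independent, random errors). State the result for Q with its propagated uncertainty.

Each factor contributes (exponent × relative error)² to (δQ/Q)²:
  (-2·δa/a)² = (-2×0.0988)² = 0.0391;  (−½·δu/u)² = (-0.5×0.0377)² = 0.000356
δQ/Q = √(0.0394) = 0.199
Q = 9.01e-07, so δQ = 0.199 × 9.01e-07 = 1.79e-07.

(9.01 ± 1.79) × 10^-7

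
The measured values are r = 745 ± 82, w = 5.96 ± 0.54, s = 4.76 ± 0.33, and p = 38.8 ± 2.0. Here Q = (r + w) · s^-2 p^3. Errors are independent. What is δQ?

4.54e+05

Let u = r + w = 751. δu = √(δr² + δw²) = √(6720 + 0.292) = 82.0, so δu/u = 0.109.
Q is then a monomial in u, s, p:
δQ/Q = √((δu/u)² + (-2·δs/s)² + (3·δp/p)²) = √(0.0119 + 0.0192 + 0.0239) = 0.235
Q = 1.94e+06, so δQ = 0.235 × 1.94e+06 = 4.54e+05.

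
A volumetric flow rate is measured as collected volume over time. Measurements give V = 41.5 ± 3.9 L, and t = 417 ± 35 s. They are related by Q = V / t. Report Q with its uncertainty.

Relative error in a monomial: (δQ/Q)² = Σ (nᵢ · δxᵢ/xᵢ)².
  (1·δV/V)² = (1×0.0940)² = 0.00883;  (-1·δt/t)² = (-1×0.0839)² = 0.00704
δQ/Q = √(0.0159) = 0.126
Q = 0.0995 L/s, so δQ = 0.126 × 0.0995 = 0.0125 L/s.

0.0995 ± 0.0125 L/s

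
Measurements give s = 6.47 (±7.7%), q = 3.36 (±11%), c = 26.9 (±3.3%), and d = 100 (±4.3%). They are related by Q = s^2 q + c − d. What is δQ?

Let p = s^2·q = 141. δp/p = √((2·δs/s)² + (1·δq/q)²) = √(0.0237 + 0.0121) = 0.189, so δp = 26.6.
Q = p + c − d: δQ = √(δp² + δc² + δd²) = √(709 + 0.788 + 18.5) = 27.0

27.0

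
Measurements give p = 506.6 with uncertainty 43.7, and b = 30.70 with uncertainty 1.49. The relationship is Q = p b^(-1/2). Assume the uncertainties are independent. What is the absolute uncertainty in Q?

8.19

Q is a product of powers, so relative uncertainties combine in quadrature:
  (1·δp/p)² = (1×0.0863)² = 0.00744;  (−½·δb/b)² = (-0.5×0.0485)² = 0.000589
δQ/Q = √(0.00803) = 0.0896
Q = 91.43, so δQ = 0.0896 × 91.43 = 8.19.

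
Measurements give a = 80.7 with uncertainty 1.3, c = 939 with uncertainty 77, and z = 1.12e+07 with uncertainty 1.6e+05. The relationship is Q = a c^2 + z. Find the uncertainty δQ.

Let p = a·c^2 = 7.12e+07. δp/p = √((1·δa/a)² + (2·δc/c)²) = √(0.000260 + 0.0269) = 0.165, so δp = 1.17e+07.
Q = p + z: δQ = √(δp² + δz²) = √(1.37e+14 + 2.56e+10) = 1.17e+07

1.17e+07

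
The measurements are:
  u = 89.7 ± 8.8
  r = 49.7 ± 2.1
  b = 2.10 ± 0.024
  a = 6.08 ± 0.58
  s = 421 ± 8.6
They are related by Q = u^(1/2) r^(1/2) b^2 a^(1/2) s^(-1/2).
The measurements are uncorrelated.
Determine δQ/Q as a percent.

Products/powers → add relative errors in quadrature, weighted by exponent:
  (½·δu/u)² = (0.5×0.0981)² = 0.00241;  (½·δr/r)² = (0.5×0.0423)² = 0.000446;  (2·δb/b)² = (2×0.0114)² = 0.000522;  (½·δa/a)² = (0.5×0.0954)² = 0.00228;  (−½·δs/s)² = (-0.5×0.0204)² = 0.000104
δQ/Q = √(0.00575) = 0.0759

7.59%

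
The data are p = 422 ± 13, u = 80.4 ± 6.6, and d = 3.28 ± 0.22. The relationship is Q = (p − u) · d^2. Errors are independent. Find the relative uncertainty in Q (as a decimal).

Let w = p − u = 342. δw = √(δp² + δu²) = √(169 + 43.6) = 14.6, so δw/w = 0.0427.
Q is then a monomial in w, d:
δQ/Q = √((δw/w)² + (2·δd/d)²) = √(0.00182 + 0.0180) = 0.141

0.141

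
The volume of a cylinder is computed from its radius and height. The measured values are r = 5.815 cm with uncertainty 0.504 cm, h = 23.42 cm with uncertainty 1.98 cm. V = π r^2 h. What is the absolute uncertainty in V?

Relative error in a monomial: (δV/V)² = Σ (nᵢ · δxᵢ/xᵢ)².
  (2·δr/r)² = (2×0.0867)² = 0.0300;  (1·δh/h)² = (1×0.0845)² = 0.00715
δV/V = √(0.0372) = 0.193
V = 2488 cm^3, so δV = 0.193 × 2488 = 480 cm^3.

480 cm^3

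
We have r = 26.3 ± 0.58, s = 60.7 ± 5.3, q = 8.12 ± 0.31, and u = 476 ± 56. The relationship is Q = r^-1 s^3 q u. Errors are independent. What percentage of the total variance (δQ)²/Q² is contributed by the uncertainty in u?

(δQ/Q)² = (-1·δr/r)² + (3·δs/s)² + (1·δq/q)² + (1·δu/u)²
  r term: (-1×0.0221)² = 0.000486
  s term: (3×0.0873)² = 0.0686
  q term: (1×0.0382)² = 0.00146
  u term: (1×0.118)² = 0.0138
Total = 0.0844. Share from u = 0.0138/0.0844 = 0.164.

16.4%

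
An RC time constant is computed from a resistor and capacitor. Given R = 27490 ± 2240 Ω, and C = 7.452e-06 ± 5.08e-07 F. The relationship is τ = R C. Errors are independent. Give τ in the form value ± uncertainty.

Products/powers → add relative errors in quadrature, weighted by exponent:
  (1·δR/R)² = (1×0.0815)² = 0.00664;  (1·δC/C)² = (1×0.0682)² = 0.00465
δτ/τ = √(0.0113) = 0.106
τ = 0.2049 s, so δτ = 0.106 × 0.2049 = 0.0218 s.

0.2049 ± 0.0218 s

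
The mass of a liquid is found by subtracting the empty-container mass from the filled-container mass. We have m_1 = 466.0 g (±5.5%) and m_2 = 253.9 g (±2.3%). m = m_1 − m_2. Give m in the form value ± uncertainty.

212.1 ± 26.3 g

Each term contributes (cᵢ δxᵢ)² to (δm)²:
  (δm_1)² = 657;  (δm_2)² = 34.1
δm = √(691) = 26.3 g
m = 212.1 g.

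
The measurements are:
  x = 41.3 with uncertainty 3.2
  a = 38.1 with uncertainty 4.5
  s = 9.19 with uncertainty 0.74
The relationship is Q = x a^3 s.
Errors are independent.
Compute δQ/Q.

For a monomial Q ∝ x, a^3, s, fractional errors add in quadrature:
  (1·δx/x)² = (1×0.0775)² = 0.00600;  (3·δa/a)² = (3×0.118)² = 0.126;  (1·δs/s)² = (1×0.0805)² = 0.00648
δQ/Q = √(0.138) = 0.372

0.372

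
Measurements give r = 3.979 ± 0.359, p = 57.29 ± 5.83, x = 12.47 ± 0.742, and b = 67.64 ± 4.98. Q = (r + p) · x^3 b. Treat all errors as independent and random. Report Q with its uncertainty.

Let u = r + p = 61.27. δu = √(δr² + δp²) = √(0.129 + 34.0) = 5.84, so δu/u = 0.0953.
Q is then a monomial in u, x, b:
δQ/Q = √((δu/u)² + (3·δx/x)² + (1·δb/b)²) = √(0.00909 + 0.0319 + 0.00542) = 0.215
Q = 8.036e+06, so δQ = 0.215 × 8.036e+06 = 1.73e+06.

(8.036 ± 1.73) × 10^6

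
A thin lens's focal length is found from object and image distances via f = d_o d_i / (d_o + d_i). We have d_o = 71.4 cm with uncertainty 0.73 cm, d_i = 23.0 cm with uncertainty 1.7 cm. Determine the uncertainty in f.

∂f/∂d_o = (d_i/(d_o+d_i))² = 0.0594;  ∂f/∂d_i = (d_o/(d_o+d_i))² = 0.572
δf = √((∂f/∂d_o · δd_o)² + (∂f/∂d_i · δd_i)²) = √(0.00188 + 0.946) = 0.973 cm

0.973 cm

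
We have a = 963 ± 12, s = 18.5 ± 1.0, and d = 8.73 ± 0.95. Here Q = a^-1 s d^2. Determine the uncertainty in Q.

Products/powers → add relative errors in quadrature, weighted by exponent:
  (-1·δa/a)² = (-1×0.0125)² = 0.000155;  (1·δs/s)² = (1×0.0541)² = 0.00292;  (2·δd/d)² = (2×0.109)² = 0.0474
δQ/Q = √(0.0504) = 0.225
Q = 1.46, so δQ = 0.225 × 1.46 = 0.329.

0.329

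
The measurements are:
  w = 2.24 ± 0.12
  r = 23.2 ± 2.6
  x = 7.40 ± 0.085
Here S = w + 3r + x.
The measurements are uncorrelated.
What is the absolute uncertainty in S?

For a sum/difference, combine absolute errors in quadrature:
  (δw)² = 0.0144;  (3·δr)² = 60.8;  (δx)² = 0.00723
δS = √(60.9) = 7.80

7.80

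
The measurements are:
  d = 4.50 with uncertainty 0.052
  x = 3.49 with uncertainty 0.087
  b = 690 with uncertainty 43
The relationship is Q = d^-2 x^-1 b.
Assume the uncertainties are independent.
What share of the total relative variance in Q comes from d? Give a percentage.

10.6%

(δQ/Q)² = (-2·δd/d)² + (-1·δx/x)² + (1·δb/b)²
  d term: (-2×0.0116)² = 0.000534
  x term: (-1×0.0249)² = 0.000621
  b term: (1×0.0623)² = 0.00388
Total = 0.00504. Share from d = 0.000534/0.00504 = 0.106.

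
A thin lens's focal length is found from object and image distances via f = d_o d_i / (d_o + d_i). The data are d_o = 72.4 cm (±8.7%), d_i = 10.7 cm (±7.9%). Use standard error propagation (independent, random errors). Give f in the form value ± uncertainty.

9.32 ± 0.650 cm

∂f/∂d_o = (d_i/(d_o+d_i))² = 0.0166;  ∂f/∂d_i = (d_o/(d_o+d_i))² = 0.759
δf = √((∂f/∂d_o · δd_o)² + (∂f/∂d_i · δd_i)²) = √(0.0109 + 0.412) = 0.650 cm
f = 9.32 cm.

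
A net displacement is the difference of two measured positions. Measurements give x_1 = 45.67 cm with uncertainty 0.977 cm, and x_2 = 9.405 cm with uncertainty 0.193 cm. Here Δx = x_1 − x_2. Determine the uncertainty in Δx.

Absolute uncertainties add in quadrature for a linear combination:
  (δx_1)² = 0.955;  (δx_2)² = 0.0372
δΔx = √(0.992) = 0.996 cm

0.996 cm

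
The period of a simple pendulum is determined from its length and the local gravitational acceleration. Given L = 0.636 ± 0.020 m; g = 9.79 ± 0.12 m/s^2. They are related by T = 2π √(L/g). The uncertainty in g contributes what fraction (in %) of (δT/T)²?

(δT/T)² = (½·δL/L)² + (−½·δg/g)²
  L term: (0.5×0.0314)² = 0.000247
  g term: (-0.5×0.0123)² = 3.76e-05
Total = 0.000285. Share from g = 3.76e-05/0.000285 = 0.132.

13.2%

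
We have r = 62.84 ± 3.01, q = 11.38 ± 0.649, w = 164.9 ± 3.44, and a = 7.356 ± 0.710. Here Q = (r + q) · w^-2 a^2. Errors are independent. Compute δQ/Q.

0.202

Let u = r + q = 74.22. δu = √(δr² + δq²) = √(9.06 + 0.421) = 3.08, so δu/u = 0.0415.
Q is then a monomial in u, w, a:
δQ/Q = √((δu/u)² + (-2·δw/w)² + (2·δa/a)²) = √(0.00172 + 0.00174 + 0.0373) = 0.202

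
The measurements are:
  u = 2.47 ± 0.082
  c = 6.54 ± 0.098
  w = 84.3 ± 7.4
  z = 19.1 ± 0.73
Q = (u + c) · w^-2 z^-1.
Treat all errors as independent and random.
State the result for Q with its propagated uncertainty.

(6.64 ± 1.20) × 10^-5

Let h = u + c = 9.01. δh = √(δu² + δc²) = √(0.00672 + 0.00960) = 0.128, so δh/h = 0.0142.
Q is then a monomial in h, w, z:
δQ/Q = √((δh/h)² + (-2·δw/w)² + (-1·δz/z)²) = √(0.000201 + 0.0308 + 0.00146) = 0.180
Q = 6.64e-05, so δQ = 0.180 × 6.64e-05 = 1.2e-05.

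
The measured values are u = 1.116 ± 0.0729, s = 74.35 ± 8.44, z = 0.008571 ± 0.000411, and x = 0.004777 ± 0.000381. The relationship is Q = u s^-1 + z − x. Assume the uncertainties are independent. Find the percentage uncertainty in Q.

10.9%

Let p = u·s^-1 = 0.01501. δp/p = √((1·δu/u)² + (-1·δs/s)²) = √(0.00427 + 0.0129) = 0.131, so δp = 0.00197.
Q = p + z − x: δQ = √(δp² + δz² + δx²) = √(3.86e-06 + 1.69e-07 + 1.45e-07) = 0.00204
Q = 0.01880, so δQ/Q = 0.00204/0.01880 = 0.109.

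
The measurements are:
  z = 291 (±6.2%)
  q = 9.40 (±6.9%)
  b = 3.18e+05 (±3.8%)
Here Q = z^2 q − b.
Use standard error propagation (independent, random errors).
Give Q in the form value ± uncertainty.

(4.78 ± 1.14) × 10^5

Let p = z^2·q = 7.96e+05. δp/p = √((2·δz/z)² + (1·δq/q)²) = √(0.0154 + 0.00476) = 0.142, so δp = 1.13e+05.
Q = p − b: δQ = √(δp² + δb²) = √(1.28e+10 + 1.46e+08) = 1.14e+05
Q = 4.78e+05.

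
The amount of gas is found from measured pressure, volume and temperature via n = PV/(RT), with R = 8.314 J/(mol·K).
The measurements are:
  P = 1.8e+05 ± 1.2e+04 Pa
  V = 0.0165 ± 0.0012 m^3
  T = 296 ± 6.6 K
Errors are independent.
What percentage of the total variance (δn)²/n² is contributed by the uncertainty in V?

51.7%

(δn/n)² = (1·δP/P)² + (1·δV/V)² + (-1·δT/T)²
  P term: (1×0.0667)² = 0.00444
  V term: (1×0.0727)² = 0.00529
  T term: (-1×0.0223)² = 0.000497
Total = 0.0102. Share from V = 0.00529/0.0102 = 0.517.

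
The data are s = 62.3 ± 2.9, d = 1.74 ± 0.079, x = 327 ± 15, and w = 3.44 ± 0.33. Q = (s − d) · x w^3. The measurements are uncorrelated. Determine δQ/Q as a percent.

Let u = s − d = 60.6. δu = √(δs² + δd²) = √(8.41 + 0.00624) = 2.90, so δu/u = 0.0479.
Q is then a monomial in u, x, w:
δQ/Q = √((δu/u)² + (1·δx/x)² + (3·δw/w)²) = √(0.00229 + 0.00210 + 0.0828) = 0.295

29.5%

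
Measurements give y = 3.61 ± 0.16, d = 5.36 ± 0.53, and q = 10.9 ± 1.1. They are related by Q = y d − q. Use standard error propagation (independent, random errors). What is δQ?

Let p = y·d = 19.3. δp/p = √((1·δy/y)² + (1·δd/d)²) = √(0.00196 + 0.00978) = 0.108, so δp = 2.10.
Q = p − q: δQ = √(δp² + δq²) = √(4.40 + 1.21) = 2.37

2.37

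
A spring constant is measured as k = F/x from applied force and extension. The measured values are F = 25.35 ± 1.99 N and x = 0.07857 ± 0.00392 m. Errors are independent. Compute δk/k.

0.0930

k is a product of powers, so relative uncertainties combine in quadrature:
  (1·δF/F)² = (1×0.0785)² = 0.00616;  (-1·δx/x)² = (-1×0.0499)² = 0.00249
δk/k = √(0.00865) = 0.0930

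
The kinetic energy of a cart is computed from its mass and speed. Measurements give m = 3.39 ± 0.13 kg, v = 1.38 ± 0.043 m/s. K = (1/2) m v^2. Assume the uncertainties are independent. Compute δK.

0.236 J

K is a product of powers, so relative uncertainties combine in quadrature:
  (1·δm/m)² = (1×0.0383)² = 0.00147;  (2·δv/v)² = (2×0.0312)² = 0.00388
δK/K = √(0.00535) = 0.0732
K = 3.23 J, so δK = 0.0732 × 3.23 = 0.236 J.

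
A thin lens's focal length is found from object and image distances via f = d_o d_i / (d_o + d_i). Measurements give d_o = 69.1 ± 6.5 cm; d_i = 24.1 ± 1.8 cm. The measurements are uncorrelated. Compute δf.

∂f/∂d_o = (d_i/(d_o+d_i))² = 0.0669;  ∂f/∂d_i = (d_o/(d_o+d_i))² = 0.550
δf = √((∂f/∂d_o · δd_o)² + (∂f/∂d_i · δd_i)²) = √(0.189 + 0.979) = 1.08 cm

1.08 cm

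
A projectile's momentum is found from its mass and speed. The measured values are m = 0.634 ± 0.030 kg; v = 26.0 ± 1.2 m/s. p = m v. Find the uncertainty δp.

Each factor contributes (exponent × relative error)² to (δp/p)²:
  (1·δm/m)² = (1×0.0473)² = 0.00224;  (1·δv/v)² = (1×0.0462)² = 0.00213
δp/p = √(0.00437) = 0.0661
p = 16.5 kg·m/s, so δp = 0.0661 × 16.5 = 1.09 kg·m/s.

1.09 kg·m/s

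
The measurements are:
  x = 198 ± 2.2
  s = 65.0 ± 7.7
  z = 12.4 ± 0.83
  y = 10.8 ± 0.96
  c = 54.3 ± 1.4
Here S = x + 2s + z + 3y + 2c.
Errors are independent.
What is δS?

Sums and differences: (δS)² = Σ (cᵢ δxᵢ)².
  (δx)² = 4.84;  (2·δs)² = 237;  (δz)² = 0.689;  (3·δy)² = 8.29;  (2·δc)² = 7.84
δS = √(259) = 16.1

16.1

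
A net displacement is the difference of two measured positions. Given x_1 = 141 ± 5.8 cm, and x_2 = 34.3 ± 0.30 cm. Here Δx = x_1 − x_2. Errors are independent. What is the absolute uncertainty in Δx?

5.81 cm

For a sum/difference, combine absolute errors in quadrature:
  (δx_1)² = 33.6;  (δx_2)² = 0.0900
δΔx = √(33.7) = 5.81 cm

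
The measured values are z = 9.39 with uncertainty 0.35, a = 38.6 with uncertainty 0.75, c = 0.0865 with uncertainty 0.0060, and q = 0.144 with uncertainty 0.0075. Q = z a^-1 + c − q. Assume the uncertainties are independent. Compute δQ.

0.0140

Let p = z·a^-1 = 0.243. δp/p = √((1·δz/z)² + (-1·δa/a)²) = √(0.00139 + 0.000378) = 0.0420, so δp = 0.0102.
Q = p + c − q: δQ = √(δp² + δc² + δq²) = √(0.000105 + 3.6e-05 + 5.62e-05) = 0.0140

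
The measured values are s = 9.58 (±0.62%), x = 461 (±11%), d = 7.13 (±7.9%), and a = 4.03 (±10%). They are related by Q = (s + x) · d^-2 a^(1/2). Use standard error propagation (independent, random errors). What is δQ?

Let u = s + x = 471. δu = √(δs² + δx²) = √(0.00353 + 2570) = 50.7, so δu/u = 0.108.
Q is then a monomial in u, d, a:
δQ/Q = √((δu/u)² + (-2·δd/d)² + (½·δa/a)²) = √(0.0116 + 0.0250 + 0.00250) = 0.198
Q = 18.6, so δQ = 0.198 × 18.6 = 3.67.

3.67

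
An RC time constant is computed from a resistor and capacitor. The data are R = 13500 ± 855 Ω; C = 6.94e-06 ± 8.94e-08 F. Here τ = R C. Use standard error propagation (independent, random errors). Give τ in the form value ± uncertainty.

Each factor contributes (exponent × relative error)² to (δτ/τ)²:
  (1·δR/R)² = (1×0.0633)² = 0.00401;  (1·δC/C)² = (1×0.0129)² = 0.000166
δτ/τ = √(0.00418) = 0.0646
τ = 0.09369 s, so δτ = 0.0646 × 0.09369 = 0.00606 s.

0.09369 ± 0.00606 s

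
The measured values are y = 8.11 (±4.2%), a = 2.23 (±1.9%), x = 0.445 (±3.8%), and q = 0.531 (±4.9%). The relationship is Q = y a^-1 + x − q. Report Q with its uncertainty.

Let p = y·a^-1 = 3.64. δp/p = √((1·δy/y)² + (-1·δa/a)²) = √(0.00176 + 0.000361) = 0.0461, so δp = 0.168.
Q = p + x − q: δQ = √(δp² + δx² + δq²) = √(0.0281 + 0.000286 + 0.000677) = 0.170
Q = 3.55.

3.55 ± 0.170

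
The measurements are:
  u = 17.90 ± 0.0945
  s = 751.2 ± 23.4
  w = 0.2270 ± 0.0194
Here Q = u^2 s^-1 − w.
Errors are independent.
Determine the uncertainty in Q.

0.0239

Let p = u^2·s^-1 = 0.4265. δp/p = √((2·δu/u)² + (-1·δs/s)²) = √(0.000111 + 0.000970) = 0.0329, so δp = 0.0140.
Q = p − w: δQ = √(δp² + δw²) = √(0.000197 + 0.000376) = 0.0239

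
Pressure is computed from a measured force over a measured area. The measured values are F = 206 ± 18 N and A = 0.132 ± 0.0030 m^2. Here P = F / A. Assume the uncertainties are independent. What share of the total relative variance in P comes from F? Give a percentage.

(δP/P)² = (1·δF/F)² + (-1·δA/A)²
  F term: (1×0.0874)² = 0.00764
  A term: (-1×0.0227)² = 0.000517
Total = 0.00815. Share from F = 0.00764/0.00815 = 0.937.

93.7%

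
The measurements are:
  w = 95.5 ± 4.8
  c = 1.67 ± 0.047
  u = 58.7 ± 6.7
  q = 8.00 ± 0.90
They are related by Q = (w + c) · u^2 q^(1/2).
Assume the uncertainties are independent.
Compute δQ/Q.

0.240

Let h = w + c = 97.2. δh = √(δw² + δc²) = √(23.0 + 0.00221) = 4.80, so δh/h = 0.0494.
Q is then a monomial in h, u, q:
δQ/Q = √((δh/h)² + (2·δu/u)² + (½·δq/q)²) = √(0.00244 + 0.0521 + 0.00316) = 0.240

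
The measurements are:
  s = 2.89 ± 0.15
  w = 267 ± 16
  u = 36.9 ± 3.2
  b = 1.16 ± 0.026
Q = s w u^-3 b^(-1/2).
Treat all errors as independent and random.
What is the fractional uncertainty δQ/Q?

0.272

Relative error in a monomial: (δQ/Q)² = Σ (nᵢ · δxᵢ/xᵢ)².
  (1·δs/s)² = (1×0.0519)² = 0.00269;  (1·δw/w)² = (1×0.0599)² = 0.00359;  (-3·δu/u)² = (-3×0.0867)² = 0.0677;  (−½·δb/b)² = (-0.5×0.0224)² = 0.000126
δQ/Q = √(0.0741) = 0.272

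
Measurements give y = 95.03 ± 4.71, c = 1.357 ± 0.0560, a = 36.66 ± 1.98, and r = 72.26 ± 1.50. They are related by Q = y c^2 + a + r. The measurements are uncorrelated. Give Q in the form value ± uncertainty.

Let p = y·c^2 = 175.0. δp/p = √((1·δy/y)² + (2·δc/c)²) = √(0.00246 + 0.00681) = 0.0963, so δp = 16.8.
Q = p + a + r: δQ = √(δp² + δa² + δr²) = √(284 + 3.92 + 2.25) = 17.0
Q = 283.9.

283.9 ± 17.0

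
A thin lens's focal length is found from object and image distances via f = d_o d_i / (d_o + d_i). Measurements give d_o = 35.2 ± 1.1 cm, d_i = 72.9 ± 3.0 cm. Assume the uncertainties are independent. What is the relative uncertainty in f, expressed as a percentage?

∂f/∂d_o = (d_i/(d_o+d_i))² = 0.455;  ∂f/∂d_i = (d_o/(d_o+d_i))² = 0.106
δf = √((∂f/∂d_o · δd_o)² + (∂f/∂d_i · δd_i)²) = √(0.250 + 0.101) = 0.593 cm
f = 23.7 cm, so δf/f = 0.593/23.7 = 0.0250.

2.50%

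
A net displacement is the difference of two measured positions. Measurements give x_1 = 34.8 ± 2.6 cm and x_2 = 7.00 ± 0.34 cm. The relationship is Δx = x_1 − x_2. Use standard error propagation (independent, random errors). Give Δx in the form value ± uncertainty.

27.8 ± 2.62 cm

For a sum/difference, combine absolute errors in quadrature:
  (δx_1)² = 6.76;  (δx_2)² = 0.116
δΔx = √(6.88) = 2.62 cm
Δx = 27.8 cm.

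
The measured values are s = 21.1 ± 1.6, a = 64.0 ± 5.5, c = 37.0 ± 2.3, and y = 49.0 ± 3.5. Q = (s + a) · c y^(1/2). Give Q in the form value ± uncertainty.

22000 ± 2170

Let u = s + a = 85.1. δu = √(δs² + δa²) = √(2.56 + 30.2) = 5.73, so δu/u = 0.0673.
Q is then a monomial in u, c, y:
δQ/Q = √((δu/u)² + (1·δc/c)² + (½·δy/y)²) = √(0.00453 + 0.00386 + 0.00128) = 0.0983
Q = 22000, so δQ = 0.0983 × 22000 = 2170.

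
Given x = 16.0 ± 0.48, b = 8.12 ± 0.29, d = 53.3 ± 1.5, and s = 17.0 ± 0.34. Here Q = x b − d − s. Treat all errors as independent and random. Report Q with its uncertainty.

59.6 ± 6.25

Let p = x·b = 130. δp/p = √((1·δx/x)² + (1·δb/b)²) = √(0.000900 + 0.00128) = 0.0466, so δp = 6.06.
Q = p − d − s: δQ = √(δp² + δd² + δs²) = √(36.7 + 2.25 + 0.116) = 6.25
Q = 59.6.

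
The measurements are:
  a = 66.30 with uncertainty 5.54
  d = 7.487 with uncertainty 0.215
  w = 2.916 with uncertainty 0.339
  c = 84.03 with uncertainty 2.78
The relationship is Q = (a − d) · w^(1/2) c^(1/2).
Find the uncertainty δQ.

103

Let u = a − d = 58.81. δu = √(δa² + δd²) = √(30.7 + 0.0462) = 5.54, so δu/u = 0.0943.
Q is then a monomial in u, w, c:
δQ/Q = √((δu/u)² + (½·δw/w)² + (½·δc/c)²) = √(0.00889 + 0.00338 + 0.000274) = 0.112
Q = 920.6, so δQ = 0.112 × 920.6 = 103.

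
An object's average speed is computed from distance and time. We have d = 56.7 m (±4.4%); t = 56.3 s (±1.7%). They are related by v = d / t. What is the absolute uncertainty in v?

0.0475 m/s

v is a product of powers, so relative uncertainties combine in quadrature:
  (1·δd/d)² = (1×0.0440)² = 0.00194;  (-1·δt/t)² = (-1×0.0170)² = 0.000289
δv/v = √(0.00223) = 0.0472
v = 1.01 m/s, so δv = 0.0472 × 1.01 = 0.0475 m/s.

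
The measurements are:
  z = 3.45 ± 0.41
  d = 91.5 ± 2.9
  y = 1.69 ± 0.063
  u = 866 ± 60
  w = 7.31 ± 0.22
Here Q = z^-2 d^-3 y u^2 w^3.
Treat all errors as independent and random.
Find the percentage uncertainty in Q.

Each factor contributes (exponent × relative error)² to (δQ/Q)²:
  (-2·δz/z)² = (-2×0.119)² = 0.0565;  (-3·δd/d)² = (-3×0.0317)² = 0.00904;  (1·δy/y)² = (1×0.0373)² = 0.00139;  (2·δu/u)² = (2×0.0693)² = 0.0192;  (3·δw/w)² = (3×0.0301)² = 0.00815
δQ/Q = √(0.0943) = 0.307

30.7%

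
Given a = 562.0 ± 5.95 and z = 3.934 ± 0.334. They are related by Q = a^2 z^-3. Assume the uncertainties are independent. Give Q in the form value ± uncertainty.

5188 ± 1330

Relative error in a monomial: (δQ/Q)² = Σ (nᵢ · δxᵢ/xᵢ)².
  (2·δa/a)² = (2×0.0106)² = 0.000448;  (-3·δz/z)² = (-3×0.0849)² = 0.0649
δQ/Q = √(0.0653) = 0.256
Q = 5188, so δQ = 0.256 × 5188 = 1330.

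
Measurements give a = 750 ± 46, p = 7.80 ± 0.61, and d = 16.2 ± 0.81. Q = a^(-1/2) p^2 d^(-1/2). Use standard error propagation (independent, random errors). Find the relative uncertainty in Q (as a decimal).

0.161

For a monomial Q ∝ a^(-1/2), p^2, d^(-1/2), fractional errors add in quadrature:
  (−½·δa/a)² = (-0.5×0.0613)² = 0.000940;  (2·δp/p)² = (2×0.0782)² = 0.0245;  (−½·δd/d)² = (-0.5×0.0500)² = 0.000625
δQ/Q = √(0.0260) = 0.161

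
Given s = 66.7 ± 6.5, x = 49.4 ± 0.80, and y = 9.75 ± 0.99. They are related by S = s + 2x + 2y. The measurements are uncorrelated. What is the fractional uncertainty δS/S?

0.0377

Absolute uncertainties add in quadrature for a linear combination:
  (δs)² = 42.2;  (2·δx)² = 2.56;  (2·δy)² = 3.92
δS = √(48.7) = 6.98
S = 185, so δS/S = 6.98/185 = 0.0377.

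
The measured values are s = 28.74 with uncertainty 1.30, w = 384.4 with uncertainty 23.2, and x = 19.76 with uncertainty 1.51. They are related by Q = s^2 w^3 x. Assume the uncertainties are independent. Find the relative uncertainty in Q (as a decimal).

Q is a product of powers, so relative uncertainties combine in quadrature:
  (2·δs/s)² = (2×0.0452)² = 0.00818;  (3·δw/w)² = (3×0.0604)² = 0.0328;  (1·δx/x)² = (1×0.0764)² = 0.00584
δQ/Q = √(0.0468) = 0.216

0.216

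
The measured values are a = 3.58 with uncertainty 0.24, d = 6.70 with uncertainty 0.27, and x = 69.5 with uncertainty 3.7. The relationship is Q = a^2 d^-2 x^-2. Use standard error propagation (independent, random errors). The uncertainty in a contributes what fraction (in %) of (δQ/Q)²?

50.2%

(δQ/Q)² = (2·δa/a)² + (-2·δd/d)² + (-2·δx/x)²
  a term: (2×0.0670)² = 0.0180
  d term: (-2×0.0403)² = 0.00650
  x term: (-2×0.0532)² = 0.0113
Total = 0.0358. Share from a = 0.0180/0.0358 = 0.502.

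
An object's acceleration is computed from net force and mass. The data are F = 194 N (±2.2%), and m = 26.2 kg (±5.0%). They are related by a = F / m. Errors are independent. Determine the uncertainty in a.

Products/powers → add relative errors in quadrature, weighted by exponent:
  (1·δF/F)² = (1×0.0220)² = 0.000484;  (-1·δm/m)² = (-1×0.0500)² = 0.00250
δa/a = √(0.00298) = 0.0546
a = 7.40 m/s^2, so δa = 0.0546 × 7.40 = 0.404 m/s^2.

0.404 m/s^2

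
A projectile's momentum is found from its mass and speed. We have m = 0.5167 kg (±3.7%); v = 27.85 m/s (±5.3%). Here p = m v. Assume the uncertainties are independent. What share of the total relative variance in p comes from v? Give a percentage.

67.2%

(δp/p)² = (1·δm/m)² + (1·δv/v)²
  m term: (1×0.0370)² = 0.00137
  v term: (1×0.0530)² = 0.00281
Total = 0.00418. Share from v = 0.00281/0.00418 = 0.672.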